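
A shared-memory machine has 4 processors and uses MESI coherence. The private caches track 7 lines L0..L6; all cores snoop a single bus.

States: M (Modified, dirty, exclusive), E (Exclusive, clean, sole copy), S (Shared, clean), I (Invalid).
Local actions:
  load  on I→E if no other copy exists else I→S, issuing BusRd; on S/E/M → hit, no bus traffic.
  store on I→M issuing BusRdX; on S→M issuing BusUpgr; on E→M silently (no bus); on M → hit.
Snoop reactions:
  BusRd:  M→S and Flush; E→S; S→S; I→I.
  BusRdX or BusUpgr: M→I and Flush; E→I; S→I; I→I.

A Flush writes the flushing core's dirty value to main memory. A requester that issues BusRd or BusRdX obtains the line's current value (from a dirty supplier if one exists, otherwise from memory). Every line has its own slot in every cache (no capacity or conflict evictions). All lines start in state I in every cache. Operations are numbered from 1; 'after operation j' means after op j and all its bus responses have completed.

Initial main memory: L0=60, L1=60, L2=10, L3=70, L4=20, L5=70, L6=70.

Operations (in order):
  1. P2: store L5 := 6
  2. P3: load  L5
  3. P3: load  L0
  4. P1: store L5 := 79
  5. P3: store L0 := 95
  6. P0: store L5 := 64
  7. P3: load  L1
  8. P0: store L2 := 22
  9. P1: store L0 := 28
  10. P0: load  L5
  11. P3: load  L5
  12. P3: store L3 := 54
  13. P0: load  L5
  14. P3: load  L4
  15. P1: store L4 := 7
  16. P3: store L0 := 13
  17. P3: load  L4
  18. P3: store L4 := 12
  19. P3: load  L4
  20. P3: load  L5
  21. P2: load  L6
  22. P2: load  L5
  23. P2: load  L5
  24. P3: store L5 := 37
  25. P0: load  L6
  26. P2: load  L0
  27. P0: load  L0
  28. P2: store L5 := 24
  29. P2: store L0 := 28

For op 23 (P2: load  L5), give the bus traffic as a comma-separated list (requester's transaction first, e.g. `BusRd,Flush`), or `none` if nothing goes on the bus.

bus = none

[1] P2: store L5 := 6 | P0:I, P1:I, P2:M(6), P3:I | bus: BusRdX
[2] P3: load  L5 | P0:I, P1:I, P2:S(6), P3:S(6) | bus: BusRd,Flush
[3] P3: load  L0 | P0:I, P1:I, P2:I, P3:E(60) | bus: BusRd
[4] P1: store L5 := 79 | P0:I, P1:M(79), P2:I, P3:I | bus: BusRdX
[5] P3: store L0 := 95 | P0:I, P1:I, P2:I, P3:M(95) | bus: none
[6] P0: store L5 := 64 | P0:M(64), P1:I, P2:I, P3:I | bus: BusRdX,Flush
[7] P3: load  L1 | P0:I, P1:I, P2:I, P3:E(60) | bus: BusRd
[8] P0: store L2 := 22 | P0:M(22), P1:I, P2:I, P3:I | bus: BusRdX
[9] P1: store L0 := 28 | P0:I, P1:M(28), P2:I, P3:I | bus: BusRdX,Flush
[10] P0: load  L5 | P0:M(64), P1:I, P2:I, P3:I | bus: none
[11] P3: load  L5 | P0:S(64), P1:I, P2:I, P3:S(64) | bus: BusRd,Flush
[12] P3: store L3 := 54 | P0:I, P1:I, P2:I, P3:M(54) | bus: BusRdX
[13] P0: load  L5 | P0:S(64), P1:I, P2:I, P3:S(64) | bus: none
[14] P3: load  L4 | P0:I, P1:I, P2:I, P3:E(20) | bus: BusRd
[15] P1: store L4 := 7 | P0:I, P1:M(7), P2:I, P3:I | bus: BusRdX
[16] P3: store L0 := 13 | P0:I, P1:I, P2:I, P3:M(13) | bus: BusRdX,Flush
[17] P3: load  L4 | P0:I, P1:S(7), P2:I, P3:S(7) | bus: BusRd,Flush
[18] P3: store L4 := 12 | P0:I, P1:I, P2:I, P3:M(12) | bus: BusUpgr
[19] P3: load  L4 | P0:I, P1:I, P2:I, P3:M(12) | bus: none
[20] P3: load  L5 | P0:S(64), P1:I, P2:I, P3:S(64) | bus: none
[21] P2: load  L6 | P0:I, P1:I, P2:E(70), P3:I | bus: BusRd
[22] P2: load  L5 | P0:S(64), P1:I, P2:S(64), P3:S(64) | bus: BusRd
[23] P2: load  L5 | P0:S(64), P1:I, P2:S(64), P3:S(64) | bus: none
[24] P3: store L5 := 37 | P0:I, P1:I, P2:I, P3:M(37) | bus: BusUpgr
[25] P0: load  L6 | P0:S(70), P1:I, P2:S(70), P3:I | bus: BusRd
[26] P2: load  L0 | P0:I, P1:I, P2:S(13), P3:S(13) | bus: BusRd,Flush
[27] P0: load  L0 | P0:S(13), P1:I, P2:S(13), P3:S(13) | bus: BusRd
[28] P2: store L5 := 24 | P0:I, P1:I, P2:M(24), P3:I | bus: BusRdX,Flush
[29] P2: store L0 := 28 | P0:I, P1:I, P2:M(28), P3:I | bus: BusUpgr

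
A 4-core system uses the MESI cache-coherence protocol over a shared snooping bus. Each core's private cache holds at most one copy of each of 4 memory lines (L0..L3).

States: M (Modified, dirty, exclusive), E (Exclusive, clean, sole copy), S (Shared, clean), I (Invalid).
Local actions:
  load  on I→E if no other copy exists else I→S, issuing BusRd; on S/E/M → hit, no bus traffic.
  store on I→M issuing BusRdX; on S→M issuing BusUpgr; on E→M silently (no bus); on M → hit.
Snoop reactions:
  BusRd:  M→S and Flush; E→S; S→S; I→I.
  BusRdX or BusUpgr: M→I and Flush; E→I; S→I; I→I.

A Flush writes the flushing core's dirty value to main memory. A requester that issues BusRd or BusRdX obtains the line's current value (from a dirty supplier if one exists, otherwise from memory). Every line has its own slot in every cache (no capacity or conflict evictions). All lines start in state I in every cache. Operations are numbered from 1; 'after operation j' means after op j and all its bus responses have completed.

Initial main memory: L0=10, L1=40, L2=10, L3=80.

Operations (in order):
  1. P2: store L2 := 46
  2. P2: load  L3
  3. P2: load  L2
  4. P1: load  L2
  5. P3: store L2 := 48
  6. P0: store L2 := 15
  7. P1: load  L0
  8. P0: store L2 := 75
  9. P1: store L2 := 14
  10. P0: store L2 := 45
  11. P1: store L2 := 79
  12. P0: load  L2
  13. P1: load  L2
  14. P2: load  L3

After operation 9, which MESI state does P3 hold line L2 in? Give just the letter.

1. P2: store L2 := 46  bus=[BusRdX]  L2: P0=I P1=I P2=M P3=I  mem[L2]=10
2. P2: load  L3  bus=[BusRd]  L3: P0=I P1=I P2=E P3=I  mem[L3]=80
3. P2: load  L2  bus=[-]  L2: P0=I P1=I P2=M P3=I  mem[L2]=10
4. P1: load  L2  bus=[BusRd,Flush]  L2: P0=I P1=S P2=S P3=I  mem[L2]=46
5. P3: store L2 := 48  bus=[BusRdX]  L2: P0=I P1=I P2=I P3=M  mem[L2]=46
6. P0: store L2 := 15  bus=[BusRdX,Flush]  L2: P0=M P1=I P2=I P3=I  mem[L2]=48
7. P1: load  L0  bus=[BusRd]  L0: P0=I P1=E P2=I P3=I  mem[L0]=10
8. P0: store L2 := 75  bus=[-]  L2: P0=M P1=I P2=I P3=I  mem[L2]=48
9. P1: store L2 := 14  bus=[BusRdX,Flush]  L2: P0=I P1=M P2=I P3=I  mem[L2]=75
10. P0: store L2 := 45  bus=[BusRdX,Flush]  L2: P0=M P1=I P2=I P3=I  mem[L2]=14
11. P1: store L2 := 79  bus=[BusRdX,Flush]  L2: P0=I P1=M P2=I P3=I  mem[L2]=45
12. P0: load  L2  bus=[BusRd,Flush]  L2: P0=S P1=S P2=I P3=I  mem[L2]=79
13. P1: load  L2  bus=[-]  L2: P0=S P1=S P2=I P3=I  mem[L2]=79
14. P2: load  L3  bus=[-]  L3: P0=I P1=I P2=E P3=I  mem[L3]=80

state = I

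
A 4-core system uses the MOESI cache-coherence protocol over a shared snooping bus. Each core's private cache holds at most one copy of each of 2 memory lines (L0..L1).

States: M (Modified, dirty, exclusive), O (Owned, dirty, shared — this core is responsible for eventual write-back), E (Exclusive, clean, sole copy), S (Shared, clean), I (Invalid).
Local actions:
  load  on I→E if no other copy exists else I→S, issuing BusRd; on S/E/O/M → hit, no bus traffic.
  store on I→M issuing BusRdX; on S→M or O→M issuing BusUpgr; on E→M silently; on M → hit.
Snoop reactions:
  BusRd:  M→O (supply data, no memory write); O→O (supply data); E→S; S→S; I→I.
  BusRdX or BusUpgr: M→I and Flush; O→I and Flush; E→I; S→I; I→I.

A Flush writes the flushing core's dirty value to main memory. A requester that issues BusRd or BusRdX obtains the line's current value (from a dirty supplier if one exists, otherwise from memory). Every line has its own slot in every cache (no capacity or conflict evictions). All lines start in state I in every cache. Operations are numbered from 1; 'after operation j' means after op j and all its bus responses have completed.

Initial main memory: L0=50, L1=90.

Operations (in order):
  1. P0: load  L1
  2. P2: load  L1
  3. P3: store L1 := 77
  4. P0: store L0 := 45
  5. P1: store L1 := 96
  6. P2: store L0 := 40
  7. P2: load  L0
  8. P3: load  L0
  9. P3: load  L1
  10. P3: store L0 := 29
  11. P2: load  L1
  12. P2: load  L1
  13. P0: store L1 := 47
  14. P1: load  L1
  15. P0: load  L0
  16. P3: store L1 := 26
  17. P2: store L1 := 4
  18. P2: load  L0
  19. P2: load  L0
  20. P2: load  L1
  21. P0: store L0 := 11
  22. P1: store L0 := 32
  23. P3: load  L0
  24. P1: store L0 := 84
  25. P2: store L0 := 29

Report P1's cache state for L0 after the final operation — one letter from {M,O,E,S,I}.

state = I

  op1 P0: load  L1 → E/I/I/I on L1; bus BusRd; mem=90
  op2 P2: load  L1 → S/I/S/I on L1; bus BusRd; mem=90
  op3 P3: store L1 := 77 → I/I/I/M on L1; bus BusRdX; mem=90
  op4 P0: store L0 := 45 → M/I/I/I on L0; bus BusRdX; mem=50
  op5 P1: store L1 := 96 → I/M/I/I on L1; bus BusRdX Flush; mem=77
  op6 P2: store L0 := 40 → I/I/M/I on L0; bus BusRdX Flush; mem=45
  op7 P2: load  L0 → I/I/M/I on L0; bus (none); mem=45
  op8 P3: load  L0 → I/I/O/S on L0; bus BusRd; mem=45
  op9 P3: load  L1 → I/O/I/S on L1; bus BusRd; mem=77
  op10 P3: store L0 := 29 → I/I/I/M on L0; bus BusUpgr Flush; mem=40
  op11 P2: load  L1 → I/O/S/S on L1; bus BusRd; mem=77
  op12 P2: load  L1 → I/O/S/S on L1; bus (none); mem=77
  op13 P0: store L1 := 47 → M/I/I/I on L1; bus BusRdX Flush; mem=96
  op14 P1: load  L1 → O/S/I/I on L1; bus BusRd; mem=96
  op15 P0: load  L0 → S/I/I/O on L0; bus BusRd; mem=40
  op16 P3: store L1 := 26 → I/I/I/M on L1; bus BusRdX Flush; mem=47
  op17 P2: store L1 := 4 → I/I/M/I on L1; bus BusRdX Flush; mem=26
  op18 P2: load  L0 → S/I/S/O on L0; bus BusRd; mem=40
  op19 P2: load  L0 → S/I/S/O on L0; bus (none); mem=40
  op20 P2: load  L1 → I/I/M/I on L1; bus (none); mem=26
  op21 P0: store L0 := 11 → M/I/I/I on L0; bus BusUpgr Flush; mem=29
  op22 P1: store L0 := 32 → I/M/I/I on L0; bus BusRdX Flush; mem=11
  op23 P3: load  L0 → I/O/I/S on L0; bus BusRd; mem=11
  op24 P1: store L0 := 84 → I/M/I/I on L0; bus BusUpgr; mem=11
  op25 P2: store L0 := 29 → I/I/M/I on L0; bus BusRdX Flush; mem=84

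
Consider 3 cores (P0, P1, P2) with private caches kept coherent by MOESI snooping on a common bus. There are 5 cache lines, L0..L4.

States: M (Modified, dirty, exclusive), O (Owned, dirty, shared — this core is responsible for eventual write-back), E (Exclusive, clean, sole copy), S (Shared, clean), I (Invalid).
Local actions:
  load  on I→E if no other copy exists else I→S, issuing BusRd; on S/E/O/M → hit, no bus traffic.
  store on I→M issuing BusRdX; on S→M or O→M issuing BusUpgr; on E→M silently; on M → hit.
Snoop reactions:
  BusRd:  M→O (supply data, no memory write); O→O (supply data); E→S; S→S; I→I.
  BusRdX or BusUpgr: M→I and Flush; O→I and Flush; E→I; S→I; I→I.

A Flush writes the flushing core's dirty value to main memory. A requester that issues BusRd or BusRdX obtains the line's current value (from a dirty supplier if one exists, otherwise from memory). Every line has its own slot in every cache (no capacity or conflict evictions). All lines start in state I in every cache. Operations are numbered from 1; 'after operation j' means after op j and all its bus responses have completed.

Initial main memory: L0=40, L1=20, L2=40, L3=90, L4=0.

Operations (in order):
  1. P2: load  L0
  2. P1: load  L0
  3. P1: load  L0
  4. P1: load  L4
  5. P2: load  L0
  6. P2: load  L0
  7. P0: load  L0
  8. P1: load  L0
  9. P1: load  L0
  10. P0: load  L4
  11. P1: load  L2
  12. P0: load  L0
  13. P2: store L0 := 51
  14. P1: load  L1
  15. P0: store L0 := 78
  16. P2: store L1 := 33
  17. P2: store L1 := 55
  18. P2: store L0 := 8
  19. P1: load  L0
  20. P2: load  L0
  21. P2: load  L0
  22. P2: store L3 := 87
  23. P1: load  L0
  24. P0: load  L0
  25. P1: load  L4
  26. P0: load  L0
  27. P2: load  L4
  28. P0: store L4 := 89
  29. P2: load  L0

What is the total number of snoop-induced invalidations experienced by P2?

invalidations = 2

1. P2: load  L0  bus=[BusRd]  L0: P0=I P1=I P2=E  mem[L0]=40
2. P1: load  L0  bus=[BusRd]  L0: P0=I P1=S P2=S  mem[L0]=40
3. P1: load  L0  bus=[-]  L0: P0=I P1=S P2=S  mem[L0]=40
4. P1: load  L4  bus=[BusRd]  L4: P0=I P1=E P2=I  mem[L4]=0
5. P2: load  L0  bus=[-]  L0: P0=I P1=S P2=S  mem[L0]=40
6. P2: load  L0  bus=[-]  L0: P0=I P1=S P2=S  mem[L0]=40
7. P0: load  L0  bus=[BusRd]  L0: P0=S P1=S P2=S  mem[L0]=40
8. P1: load  L0  bus=[-]  L0: P0=S P1=S P2=S  mem[L0]=40
9. P1: load  L0  bus=[-]  L0: P0=S P1=S P2=S  mem[L0]=40
10. P0: load  L4  bus=[BusRd]  L4: P0=S P1=S P2=I  mem[L4]=0
11. P1: load  L2  bus=[BusRd]  L2: P0=I P1=E P2=I  mem[L2]=40
12. P0: load  L0  bus=[-]  L0: P0=S P1=S P2=S  mem[L0]=40
13. P2: store L0 := 51  bus=[BusUpgr]  L0: P0=I P1=I P2=M  mem[L0]=40
14. P1: load  L1  bus=[BusRd]  L1: P0=I P1=E P2=I  mem[L1]=20
15. P0: store L0 := 78  bus=[BusRdX,Flush]  L0: P0=M P1=I P2=I  mem[L0]=51
16. P2: store L1 := 33  bus=[BusRdX]  L1: P0=I P1=I P2=M  mem[L1]=20
17. P2: store L1 := 55  bus=[-]  L1: P0=I P1=I P2=M  mem[L1]=20
18. P2: store L0 := 8  bus=[BusRdX,Flush]  L0: P0=I P1=I P2=M  mem[L0]=78
19. P1: load  L0  bus=[BusRd]  L0: P0=I P1=S P2=O  mem[L0]=78
20. P2: load  L0  bus=[-]  L0: P0=I P1=S P2=O  mem[L0]=78
21. P2: load  L0  bus=[-]  L0: P0=I P1=S P2=O  mem[L0]=78
22. P2: store L3 := 87  bus=[BusRdX]  L3: P0=I P1=I P2=M  mem[L3]=90
23. P1: load  L0  bus=[-]  L0: P0=I P1=S P2=O  mem[L0]=78
24. P0: load  L0  bus=[BusRd]  L0: P0=S P1=S P2=O  mem[L0]=78
25. P1: load  L4  bus=[-]  L4: P0=S P1=S P2=I  mem[L4]=0
26. P0: load  L0  bus=[-]  L0: P0=S P1=S P2=O  mem[L0]=78
27. P2: load  L4  bus=[BusRd]  L4: P0=S P1=S P2=S  mem[L4]=0
28. P0: store L4 := 89  bus=[BusUpgr]  L4: P0=M P1=I P2=I  mem[L4]=0
29. P2: load  L0  bus=[-]  L0: P0=S P1=S P2=O  mem[L0]=78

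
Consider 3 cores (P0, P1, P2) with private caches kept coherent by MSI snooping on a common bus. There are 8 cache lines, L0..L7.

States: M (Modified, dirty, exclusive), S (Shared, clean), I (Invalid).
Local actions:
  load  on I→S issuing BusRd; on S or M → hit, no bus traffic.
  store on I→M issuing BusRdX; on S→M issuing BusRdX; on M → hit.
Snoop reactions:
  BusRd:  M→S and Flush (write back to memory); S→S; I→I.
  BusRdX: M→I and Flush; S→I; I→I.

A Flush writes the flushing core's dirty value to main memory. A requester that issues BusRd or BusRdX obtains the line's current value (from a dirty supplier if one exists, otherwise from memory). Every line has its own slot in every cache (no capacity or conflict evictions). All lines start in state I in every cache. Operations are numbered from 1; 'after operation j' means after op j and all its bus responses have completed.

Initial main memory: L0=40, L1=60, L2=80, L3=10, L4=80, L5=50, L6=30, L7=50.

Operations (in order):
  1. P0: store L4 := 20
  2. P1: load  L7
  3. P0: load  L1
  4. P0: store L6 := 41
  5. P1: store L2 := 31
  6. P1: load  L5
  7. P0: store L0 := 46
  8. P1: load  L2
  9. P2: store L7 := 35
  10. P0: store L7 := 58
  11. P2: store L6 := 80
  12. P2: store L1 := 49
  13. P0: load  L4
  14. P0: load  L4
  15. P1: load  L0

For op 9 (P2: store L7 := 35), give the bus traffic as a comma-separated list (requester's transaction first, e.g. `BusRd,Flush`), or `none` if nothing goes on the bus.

[1] P0: store L4 := 20 | P0:M(20), P1:I, P2:I | bus: BusRdX
[2] P1: load  L7 | P0:I, P1:S(50), P2:I | bus: BusRd
[3] P0: load  L1 | P0:S(60), P1:I, P2:I | bus: BusRd
[4] P0: store L6 := 41 | P0:M(41), P1:I, P2:I | bus: BusRdX
[5] P1: store L2 := 31 | P0:I, P1:M(31), P2:I | bus: BusRdX
[6] P1: load  L5 | P0:I, P1:S(50), P2:I | bus: BusRd
[7] P0: store L0 := 46 | P0:M(46), P1:I, P2:I | bus: BusRdX
[8] P1: load  L2 | P0:I, P1:M(31), P2:I | bus: none
[9] P2: store L7 := 35 | P0:I, P1:I, P2:M(35) | bus: BusRdX
[10] P0: store L7 := 58 | P0:M(58), P1:I, P2:I | bus: BusRdX,Flush
[11] P2: store L6 := 80 | P0:I, P1:I, P2:M(80) | bus: BusRdX,Flush
[12] P2: store L1 := 49 | P0:I, P1:I, P2:M(49) | bus: BusRdX
[13] P0: load  L4 | P0:M(20), P1:I, P2:I | bus: none
[14] P0: load  L4 | P0:M(20), P1:I, P2:I | bus: none
[15] P1: load  L0 | P0:S(46), P1:S(46), P2:I | bus: BusRd,Flush

bus = BusRdX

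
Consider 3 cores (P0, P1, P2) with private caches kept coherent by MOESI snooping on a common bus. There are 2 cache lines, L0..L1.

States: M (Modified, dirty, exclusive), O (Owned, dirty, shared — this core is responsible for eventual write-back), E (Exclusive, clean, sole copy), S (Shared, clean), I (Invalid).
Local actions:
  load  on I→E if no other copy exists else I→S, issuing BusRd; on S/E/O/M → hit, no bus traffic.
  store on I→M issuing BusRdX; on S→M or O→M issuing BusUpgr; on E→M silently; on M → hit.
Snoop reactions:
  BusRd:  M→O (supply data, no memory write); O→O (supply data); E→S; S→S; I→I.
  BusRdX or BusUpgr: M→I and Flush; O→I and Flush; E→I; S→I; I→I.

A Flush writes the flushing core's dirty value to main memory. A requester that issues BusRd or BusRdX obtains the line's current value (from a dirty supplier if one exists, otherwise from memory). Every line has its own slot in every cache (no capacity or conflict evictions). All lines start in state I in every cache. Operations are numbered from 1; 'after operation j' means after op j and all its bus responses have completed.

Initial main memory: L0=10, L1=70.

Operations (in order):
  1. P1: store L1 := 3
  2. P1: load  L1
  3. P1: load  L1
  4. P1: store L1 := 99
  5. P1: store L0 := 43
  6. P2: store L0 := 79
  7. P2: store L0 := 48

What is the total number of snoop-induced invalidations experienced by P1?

1. P1: store L1 := 3  bus=[BusRdX]  L1: P0=I P1=M P2=I  mem[L1]=70
2. P1: load  L1  bus=[-]  L1: P0=I P1=M P2=I  mem[L1]=70
3. P1: load  L1  bus=[-]  L1: P0=I P1=M P2=I  mem[L1]=70
4. P1: store L1 := 99  bus=[-]  L1: P0=I P1=M P2=I  mem[L1]=70
5. P1: store L0 := 43  bus=[BusRdX]  L0: P0=I P1=M P2=I  mem[L0]=10
6. P2: store L0 := 79  bus=[BusRdX,Flush]  L0: P0=I P1=I P2=M  mem[L0]=43
7. P2: store L0 := 48  bus=[-]  L0: P0=I P1=I P2=M  mem[L0]=43

invalidations = 1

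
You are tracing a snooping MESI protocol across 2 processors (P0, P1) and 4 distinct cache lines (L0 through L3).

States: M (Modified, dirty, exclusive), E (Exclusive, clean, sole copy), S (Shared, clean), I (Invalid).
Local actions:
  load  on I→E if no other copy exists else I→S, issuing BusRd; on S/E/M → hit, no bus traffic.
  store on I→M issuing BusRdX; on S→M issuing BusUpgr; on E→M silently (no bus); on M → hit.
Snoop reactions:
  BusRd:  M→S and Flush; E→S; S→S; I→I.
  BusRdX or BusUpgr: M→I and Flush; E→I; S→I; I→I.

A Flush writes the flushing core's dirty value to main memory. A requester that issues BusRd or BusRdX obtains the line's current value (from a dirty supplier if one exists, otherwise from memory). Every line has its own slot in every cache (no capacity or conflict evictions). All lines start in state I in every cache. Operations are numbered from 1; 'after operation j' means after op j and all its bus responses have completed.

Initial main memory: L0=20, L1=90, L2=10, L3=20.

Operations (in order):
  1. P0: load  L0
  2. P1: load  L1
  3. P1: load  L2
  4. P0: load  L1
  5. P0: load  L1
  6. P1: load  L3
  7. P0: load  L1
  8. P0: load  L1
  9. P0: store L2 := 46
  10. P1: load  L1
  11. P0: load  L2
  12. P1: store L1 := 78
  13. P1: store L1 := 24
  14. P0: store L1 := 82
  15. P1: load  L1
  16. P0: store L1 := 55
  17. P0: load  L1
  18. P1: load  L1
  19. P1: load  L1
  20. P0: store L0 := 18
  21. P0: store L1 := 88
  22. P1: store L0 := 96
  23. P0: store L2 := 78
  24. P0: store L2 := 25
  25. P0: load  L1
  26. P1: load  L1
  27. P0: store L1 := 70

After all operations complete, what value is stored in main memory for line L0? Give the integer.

step 1: P0: load  L0  ⟶  EI  (L0)  txn=BusRd  M[L0]=20
step 2: P1: load  L1  ⟶  IE  (L1)  txn=BusRd  M[L1]=90
step 3: P1: load  L2  ⟶  IE  (L2)  txn=BusRd  M[L2]=10
step 4: P0: load  L1  ⟶  SS  (L1)  txn=BusRd  M[L1]=90
step 5: P0: load  L1  ⟶  SS  (L1)  txn=∅  M[L1]=90
step 6: P1: load  L3  ⟶  IE  (L3)  txn=BusRd  M[L3]=20
step 7: P0: load  L1  ⟶  SS  (L1)  txn=∅  M[L1]=90
step 8: P0: load  L1  ⟶  SS  (L1)  txn=∅  M[L1]=90
step 9: P0: store L2 := 46  ⟶  MI  (L2)  txn=BusRdX  M[L2]=10
step 10: P1: load  L1  ⟶  SS  (L1)  txn=∅  M[L1]=90
step 11: P0: load  L2  ⟶  MI  (L2)  txn=∅  M[L2]=10
step 12: P1: store L1 := 78  ⟶  IM  (L1)  txn=BusUpgr  M[L1]=90
step 13: P1: store L1 := 24  ⟶  IM  (L1)  txn=∅  M[L1]=90
step 14: P0: store L1 := 82  ⟶  MI  (L1)  txn=BusRdX+Flush  M[L1]=24
step 15: P1: load  L1  ⟶  SS  (L1)  txn=BusRd+Flush  M[L1]=82
step 16: P0: store L1 := 55  ⟶  MI  (L1)  txn=BusUpgr  M[L1]=82
step 17: P0: load  L1  ⟶  MI  (L1)  txn=∅  M[L1]=82
step 18: P1: load  L1  ⟶  SS  (L1)  txn=BusRd+Flush  M[L1]=55
step 19: P1: load  L1  ⟶  SS  (L1)  txn=∅  M[L1]=55
step 20: P0: store L0 := 18  ⟶  MI  (L0)  txn=∅  M[L0]=20
step 21: P0: store L1 := 88  ⟶  MI  (L1)  txn=BusUpgr  M[L1]=55
step 22: P1: store L0 := 96  ⟶  IM  (L0)  txn=BusRdX+Flush  M[L0]=18
step 23: P0: store L2 := 78  ⟶  MI  (L2)  txn=∅  M[L2]=10
step 24: P0: store L2 := 25  ⟶  MI  (L2)  txn=∅  M[L2]=10
step 25: P0: load  L1  ⟶  MI  (L1)  txn=∅  M[L1]=55
step 26: P1: load  L1  ⟶  SS  (L1)  txn=BusRd+Flush  M[L1]=88
step 27: P0: store L1 := 70  ⟶  MI  (L1)  txn=BusUpgr  M[L1]=88

memory[L0] = 18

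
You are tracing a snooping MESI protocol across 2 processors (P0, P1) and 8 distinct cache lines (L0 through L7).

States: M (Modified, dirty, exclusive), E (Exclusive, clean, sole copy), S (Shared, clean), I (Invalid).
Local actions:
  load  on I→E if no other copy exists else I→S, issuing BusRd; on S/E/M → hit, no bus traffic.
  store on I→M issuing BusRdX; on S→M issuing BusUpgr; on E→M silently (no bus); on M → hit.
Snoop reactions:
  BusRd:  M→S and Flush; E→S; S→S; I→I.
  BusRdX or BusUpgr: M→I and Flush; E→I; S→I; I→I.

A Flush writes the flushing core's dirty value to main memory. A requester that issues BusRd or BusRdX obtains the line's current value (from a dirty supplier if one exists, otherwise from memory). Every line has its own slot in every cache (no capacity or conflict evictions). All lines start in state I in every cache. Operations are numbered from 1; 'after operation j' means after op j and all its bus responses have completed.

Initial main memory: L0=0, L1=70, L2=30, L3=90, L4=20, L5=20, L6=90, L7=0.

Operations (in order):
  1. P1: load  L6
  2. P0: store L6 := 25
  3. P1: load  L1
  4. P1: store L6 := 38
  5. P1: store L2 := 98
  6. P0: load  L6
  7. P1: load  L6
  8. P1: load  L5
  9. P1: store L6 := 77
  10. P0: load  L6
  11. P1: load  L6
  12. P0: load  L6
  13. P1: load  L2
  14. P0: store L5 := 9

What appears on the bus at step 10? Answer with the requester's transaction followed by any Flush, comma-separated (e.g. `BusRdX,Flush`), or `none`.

1. P1: load  L6  bus=[BusRd]  L6: P0=I P1=E  mem[L6]=90
2. P0: store L6 := 25  bus=[BusRdX]  L6: P0=M P1=I  mem[L6]=90
3. P1: load  L1  bus=[BusRd]  L1: P0=I P1=E  mem[L1]=70
4. P1: store L6 := 38  bus=[BusRdX,Flush]  L6: P0=I P1=M  mem[L6]=25
5. P1: store L2 := 98  bus=[BusRdX]  L2: P0=I P1=M  mem[L2]=30
6. P0: load  L6  bus=[BusRd,Flush]  L6: P0=S P1=S  mem[L6]=38
7. P1: load  L6  bus=[-]  L6: P0=S P1=S  mem[L6]=38
8. P1: load  L5  bus=[BusRd]  L5: P0=I P1=E  mem[L5]=20
9. P1: store L6 := 77  bus=[BusUpgr]  L6: P0=I P1=M  mem[L6]=38
10. P0: load  L6  bus=[BusRd,Flush]  L6: P0=S P1=S  mem[L6]=77
11. P1: load  L6  bus=[-]  L6: P0=S P1=S  mem[L6]=77
12. P0: load  L6  bus=[-]  L6: P0=S P1=S  mem[L6]=77
13. P1: load  L2  bus=[-]  L2: P0=I P1=M  mem[L2]=30
14. P0: store L5 := 9  bus=[BusRdX]  L5: P0=M P1=I  mem[L5]=20

bus = BusRd,Flush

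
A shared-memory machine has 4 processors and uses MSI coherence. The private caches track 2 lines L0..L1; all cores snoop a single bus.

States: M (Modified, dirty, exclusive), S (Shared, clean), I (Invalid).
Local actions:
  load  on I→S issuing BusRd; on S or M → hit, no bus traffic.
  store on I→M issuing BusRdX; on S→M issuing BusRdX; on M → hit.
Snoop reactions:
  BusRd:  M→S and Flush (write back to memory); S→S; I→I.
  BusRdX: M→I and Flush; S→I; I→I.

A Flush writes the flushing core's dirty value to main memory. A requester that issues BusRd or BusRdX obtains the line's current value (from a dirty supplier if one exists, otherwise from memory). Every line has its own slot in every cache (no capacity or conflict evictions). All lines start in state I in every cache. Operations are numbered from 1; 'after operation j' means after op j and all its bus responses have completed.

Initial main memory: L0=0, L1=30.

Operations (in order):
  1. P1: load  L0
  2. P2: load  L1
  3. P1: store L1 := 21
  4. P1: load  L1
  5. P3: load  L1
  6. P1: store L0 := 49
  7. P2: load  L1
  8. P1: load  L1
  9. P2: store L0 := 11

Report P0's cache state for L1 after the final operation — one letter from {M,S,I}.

state = I

[1] P1: load  L0 | P0:I, P1:S(0), P2:I, P3:I | bus: BusRd
[2] P2: load  L1 | P0:I, P1:I, P2:S(30), P3:I | bus: BusRd
[3] P1: store L1 := 21 | P0:I, P1:M(21), P2:I, P3:I | bus: BusRdX
[4] P1: load  L1 | P0:I, P1:M(21), P2:I, P3:I | bus: none
[5] P3: load  L1 | P0:I, P1:S(21), P2:I, P3:S(21) | bus: BusRd,Flush
[6] P1: store L0 := 49 | P0:I, P1:M(49), P2:I, P3:I | bus: BusRdX
[7] P2: load  L1 | P0:I, P1:S(21), P2:S(21), P3:S(21) | bus: BusRd
[8] P1: load  L1 | P0:I, P1:S(21), P2:S(21), P3:S(21) | bus: none
[9] P2: store L0 := 11 | P0:I, P1:I, P2:M(11), P3:I | bus: BusRdX,Flush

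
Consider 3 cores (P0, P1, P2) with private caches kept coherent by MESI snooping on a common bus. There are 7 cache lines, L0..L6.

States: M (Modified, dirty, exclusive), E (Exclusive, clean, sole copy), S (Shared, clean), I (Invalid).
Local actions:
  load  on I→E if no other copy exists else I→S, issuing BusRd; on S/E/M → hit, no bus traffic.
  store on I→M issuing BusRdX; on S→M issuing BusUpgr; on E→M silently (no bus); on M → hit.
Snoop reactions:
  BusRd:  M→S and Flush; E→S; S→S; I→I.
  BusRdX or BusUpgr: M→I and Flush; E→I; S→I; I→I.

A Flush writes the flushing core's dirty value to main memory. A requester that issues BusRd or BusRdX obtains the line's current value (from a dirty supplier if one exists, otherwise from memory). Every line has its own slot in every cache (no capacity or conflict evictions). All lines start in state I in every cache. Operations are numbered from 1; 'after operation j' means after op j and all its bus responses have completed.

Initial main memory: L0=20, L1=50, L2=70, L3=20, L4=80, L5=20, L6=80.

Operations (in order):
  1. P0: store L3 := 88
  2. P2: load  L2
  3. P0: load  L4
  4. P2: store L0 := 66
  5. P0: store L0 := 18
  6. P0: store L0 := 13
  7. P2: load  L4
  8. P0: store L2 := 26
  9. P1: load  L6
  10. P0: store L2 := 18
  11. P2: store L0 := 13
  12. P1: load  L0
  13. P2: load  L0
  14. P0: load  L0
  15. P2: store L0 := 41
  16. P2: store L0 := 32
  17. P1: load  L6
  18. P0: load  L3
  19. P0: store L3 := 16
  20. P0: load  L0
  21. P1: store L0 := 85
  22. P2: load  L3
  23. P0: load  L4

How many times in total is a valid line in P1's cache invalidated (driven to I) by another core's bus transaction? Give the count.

invalidations = 1

1. P0: store L3 := 88  bus=[BusRdX]  L3: P0=M P1=I P2=I  mem[L3]=20
2. P2: load  L2  bus=[BusRd]  L2: P0=I P1=I P2=E  mem[L2]=70
3. P0: load  L4  bus=[BusRd]  L4: P0=E P1=I P2=I  mem[L4]=80
4. P2: store L0 := 66  bus=[BusRdX]  L0: P0=I P1=I P2=M  mem[L0]=20
5. P0: store L0 := 18  bus=[BusRdX,Flush]  L0: P0=M P1=I P2=I  mem[L0]=66
6. P0: store L0 := 13  bus=[-]  L0: P0=M P1=I P2=I  mem[L0]=66
7. P2: load  L4  bus=[BusRd]  L4: P0=S P1=I P2=S  mem[L4]=80
8. P0: store L2 := 26  bus=[BusRdX]  L2: P0=M P1=I P2=I  mem[L2]=70
9. P1: load  L6  bus=[BusRd]  L6: P0=I P1=E P2=I  mem[L6]=80
10. P0: store L2 := 18  bus=[-]  L2: P0=M P1=I P2=I  mem[L2]=70
11. P2: store L0 := 13  bus=[BusRdX,Flush]  L0: P0=I P1=I P2=M  mem[L0]=13
12. P1: load  L0  bus=[BusRd,Flush]  L0: P0=I P1=S P2=S  mem[L0]=13
13. P2: load  L0  bus=[-]  L0: P0=I P1=S P2=S  mem[L0]=13
14. P0: load  L0  bus=[BusRd]  L0: P0=S P1=S P2=S  mem[L0]=13
15. P2: store L0 := 41  bus=[BusUpgr]  L0: P0=I P1=I P2=M  mem[L0]=13
16. P2: store L0 := 32  bus=[-]  L0: P0=I P1=I P2=M  mem[L0]=13
17. P1: load  L6  bus=[-]  L6: P0=I P1=E P2=I  mem[L6]=80
18. P0: load  L3  bus=[-]  L3: P0=M P1=I P2=I  mem[L3]=20
19. P0: store L3 := 16  bus=[-]  L3: P0=M P1=I P2=I  mem[L3]=20
20. P0: load  L0  bus=[BusRd,Flush]  L0: P0=S P1=I P2=S  mem[L0]=32
21. P1: store L0 := 85  bus=[BusRdX]  L0: P0=I P1=M P2=I  mem[L0]=32
22. P2: load  L3  bus=[BusRd,Flush]  L3: P0=S P1=I P2=S  mem[L3]=16
23. P0: load  L4  bus=[-]  L4: P0=S P1=I P2=S  mem[L4]=80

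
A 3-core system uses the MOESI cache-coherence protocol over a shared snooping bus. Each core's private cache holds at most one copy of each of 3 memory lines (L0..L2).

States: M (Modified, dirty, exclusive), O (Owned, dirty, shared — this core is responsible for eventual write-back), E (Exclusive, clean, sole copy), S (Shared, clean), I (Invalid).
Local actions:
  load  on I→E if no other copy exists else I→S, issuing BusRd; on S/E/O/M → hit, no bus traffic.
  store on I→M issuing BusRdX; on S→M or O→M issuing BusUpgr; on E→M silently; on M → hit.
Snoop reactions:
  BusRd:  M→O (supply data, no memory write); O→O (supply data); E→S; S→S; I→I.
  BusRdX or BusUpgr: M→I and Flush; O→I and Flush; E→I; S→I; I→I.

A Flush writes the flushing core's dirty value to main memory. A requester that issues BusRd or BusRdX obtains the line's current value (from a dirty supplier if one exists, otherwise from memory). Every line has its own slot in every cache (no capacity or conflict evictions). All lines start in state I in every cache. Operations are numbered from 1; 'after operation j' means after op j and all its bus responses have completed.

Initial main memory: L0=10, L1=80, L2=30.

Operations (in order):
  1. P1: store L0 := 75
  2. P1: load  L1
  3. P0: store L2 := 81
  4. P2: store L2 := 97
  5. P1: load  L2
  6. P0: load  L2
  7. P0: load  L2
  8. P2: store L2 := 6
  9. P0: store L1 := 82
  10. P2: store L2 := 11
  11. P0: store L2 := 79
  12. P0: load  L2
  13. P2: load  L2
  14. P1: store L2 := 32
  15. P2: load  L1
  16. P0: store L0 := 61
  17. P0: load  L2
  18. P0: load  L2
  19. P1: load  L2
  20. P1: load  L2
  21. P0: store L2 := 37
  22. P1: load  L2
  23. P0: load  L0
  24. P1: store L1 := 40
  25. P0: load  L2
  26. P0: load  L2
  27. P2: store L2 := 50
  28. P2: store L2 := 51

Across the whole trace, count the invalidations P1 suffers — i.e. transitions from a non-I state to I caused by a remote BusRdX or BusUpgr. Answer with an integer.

invalidations = 5

[1] P1: store L0 := 75 | P0:I, P1:M(75), P2:I | bus: BusRdX
[2] P1: load  L1 | P0:I, P1:E(80), P2:I | bus: BusRd
[3] P0: store L2 := 81 | P0:M(81), P1:I, P2:I | bus: BusRdX
[4] P2: store L2 := 97 | P0:I, P1:I, P2:M(97) | bus: BusRdX,Flush
[5] P1: load  L2 | P0:I, P1:S(97), P2:O(97) | bus: BusRd
[6] P0: load  L2 | P0:S(97), P1:S(97), P2:O(97) | bus: BusRd
[7] P0: load  L2 | P0:S(97), P1:S(97), P2:O(97) | bus: none
[8] P2: store L2 := 6 | P0:I, P1:I, P2:M(6) | bus: BusUpgr
[9] P0: store L1 := 82 | P0:M(82), P1:I, P2:I | bus: BusRdX
[10] P2: store L2 := 11 | P0:I, P1:I, P2:M(11) | bus: none
[11] P0: store L2 := 79 | P0:M(79), P1:I, P2:I | bus: BusRdX,Flush
[12] P0: load  L2 | P0:M(79), P1:I, P2:I | bus: none
[13] P2: load  L2 | P0:O(79), P1:I, P2:S(79) | bus: BusRd
[14] P1: store L2 := 32 | P0:I, P1:M(32), P2:I | bus: BusRdX,Flush
[15] P2: load  L1 | P0:O(82), P1:I, P2:S(82) | bus: BusRd
[16] P0: store L0 := 61 | P0:M(61), P1:I, P2:I | bus: BusRdX,Flush
[17] P0: load  L2 | P0:S(32), P1:O(32), P2:I | bus: BusRd
[18] P0: load  L2 | P0:S(32), P1:O(32), P2:I | bus: none
[19] P1: load  L2 | P0:S(32), P1:O(32), P2:I | bus: none
[20] P1: load  L2 | P0:S(32), P1:O(32), P2:I | bus: none
[21] P0: store L2 := 37 | P0:M(37), P1:I, P2:I | bus: BusUpgr,Flush
[22] P1: load  L2 | P0:O(37), P1:S(37), P2:I | bus: BusRd
[23] P0: load  L0 | P0:M(61), P1:I, P2:I | bus: none
[24] P1: store L1 := 40 | P0:I, P1:M(40), P2:I | bus: BusRdX,Flush
[25] P0: load  L2 | P0:O(37), P1:S(37), P2:I | bus: none
[26] P0: load  L2 | P0:O(37), P1:S(37), P2:I | bus: none
[27] P2: store L2 := 50 | P0:I, P1:I, P2:M(50) | bus: BusRdX,Flush
[28] P2: store L2 := 51 | P0:I, P1:I, P2:M(51) | bus: none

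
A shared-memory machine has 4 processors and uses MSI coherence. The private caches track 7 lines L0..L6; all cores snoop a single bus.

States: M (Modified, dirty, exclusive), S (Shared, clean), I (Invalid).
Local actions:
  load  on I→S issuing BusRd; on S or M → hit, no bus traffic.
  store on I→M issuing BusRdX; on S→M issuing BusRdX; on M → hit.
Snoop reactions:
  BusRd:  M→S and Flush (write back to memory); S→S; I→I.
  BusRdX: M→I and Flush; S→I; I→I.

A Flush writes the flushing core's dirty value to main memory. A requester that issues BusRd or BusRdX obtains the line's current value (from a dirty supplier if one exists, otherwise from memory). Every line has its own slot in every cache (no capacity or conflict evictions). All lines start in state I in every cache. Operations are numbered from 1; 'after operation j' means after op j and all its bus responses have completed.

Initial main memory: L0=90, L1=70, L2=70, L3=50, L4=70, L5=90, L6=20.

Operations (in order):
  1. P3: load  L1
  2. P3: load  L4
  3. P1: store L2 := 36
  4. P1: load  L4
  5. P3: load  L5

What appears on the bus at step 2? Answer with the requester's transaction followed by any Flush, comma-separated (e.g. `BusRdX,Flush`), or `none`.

step 1: P3: load  L1  ⟶  IIIS  (L1)  txn=BusRd  M[L1]=70
step 2: P3: load  L4  ⟶  IIIS  (L4)  txn=BusRd  M[L4]=70
step 3: P1: store L2 := 36  ⟶  IMII  (L2)  txn=BusRdX  M[L2]=70
step 4: P1: load  L4  ⟶  ISIS  (L4)  txn=BusRd  M[L4]=70
step 5: P3: load  L5  ⟶  IIIS  (L5)  txn=BusRd  M[L5]=90

bus = BusRd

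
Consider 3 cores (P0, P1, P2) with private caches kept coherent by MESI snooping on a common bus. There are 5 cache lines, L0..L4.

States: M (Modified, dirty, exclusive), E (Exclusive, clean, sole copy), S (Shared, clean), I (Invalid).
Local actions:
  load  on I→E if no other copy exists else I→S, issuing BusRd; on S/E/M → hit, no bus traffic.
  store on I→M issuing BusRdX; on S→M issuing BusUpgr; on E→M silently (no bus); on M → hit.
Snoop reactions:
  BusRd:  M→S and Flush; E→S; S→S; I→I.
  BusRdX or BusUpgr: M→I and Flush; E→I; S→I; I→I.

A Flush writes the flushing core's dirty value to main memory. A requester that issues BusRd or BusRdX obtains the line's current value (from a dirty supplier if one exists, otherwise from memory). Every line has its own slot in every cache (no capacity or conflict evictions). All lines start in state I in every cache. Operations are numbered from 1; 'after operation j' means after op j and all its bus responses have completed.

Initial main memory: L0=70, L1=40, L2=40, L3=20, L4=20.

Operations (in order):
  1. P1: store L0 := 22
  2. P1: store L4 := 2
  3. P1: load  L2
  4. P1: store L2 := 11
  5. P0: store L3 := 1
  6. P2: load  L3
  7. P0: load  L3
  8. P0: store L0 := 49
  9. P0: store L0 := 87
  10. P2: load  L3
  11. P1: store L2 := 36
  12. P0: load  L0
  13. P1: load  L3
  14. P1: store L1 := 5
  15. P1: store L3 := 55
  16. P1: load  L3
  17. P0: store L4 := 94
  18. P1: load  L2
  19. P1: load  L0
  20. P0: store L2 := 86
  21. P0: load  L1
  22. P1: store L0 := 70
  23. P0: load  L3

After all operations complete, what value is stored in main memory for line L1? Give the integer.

  op1 P1: store L0 := 22 → I/M/I on L0; bus BusRdX; mem=70
  op2 P1: store L4 := 2 → I/M/I on L4; bus BusRdX; mem=20
  op3 P1: load  L2 → I/E/I on L2; bus BusRd; mem=40
  op4 P1: store L2 := 11 → I/M/I on L2; bus (none); mem=40
  op5 P0: store L3 := 1 → M/I/I on L3; bus BusRdX; mem=20
  op6 P2: load  L3 → S/I/S on L3; bus BusRd Flush; mem=1
  op7 P0: load  L3 → S/I/S on L3; bus (none); mem=1
  op8 P0: store L0 := 49 → M/I/I on L0; bus BusRdX Flush; mem=22
  op9 P0: store L0 := 87 → M/I/I on L0; bus (none); mem=22
  op10 P2: load  L3 → S/I/S on L3; bus (none); mem=1
  op11 P1: store L2 := 36 → I/M/I on L2; bus (none); mem=40
  op12 P0: load  L0 → M/I/I on L0; bus (none); mem=22
  op13 P1: load  L3 → S/S/S on L3; bus BusRd; mem=1
  op14 P1: store L1 := 5 → I/M/I on L1; bus BusRdX; mem=40
  op15 P1: store L3 := 55 → I/M/I on L3; bus BusUpgr; mem=1
  op16 P1: load  L3 → I/M/I on L3; bus (none); mem=1
  op17 P0: store L4 := 94 → M/I/I on L4; bus BusRdX Flush; mem=2
  op18 P1: load  L2 → I/M/I on L2; bus (none); mem=40
  op19 P1: load  L0 → S/S/I on L0; bus BusRd Flush; mem=87
  op20 P0: store L2 := 86 → M/I/I on L2; bus BusRdX Flush; mem=36
  op21 P0: load  L1 → S/S/I on L1; bus BusRd Flush; mem=5
  op22 P1: store L0 := 70 → I/M/I on L0; bus BusUpgr; mem=87
  op23 P0: load  L3 → S/S/I on L3; bus BusRd Flush; mem=55

memory[L1] = 5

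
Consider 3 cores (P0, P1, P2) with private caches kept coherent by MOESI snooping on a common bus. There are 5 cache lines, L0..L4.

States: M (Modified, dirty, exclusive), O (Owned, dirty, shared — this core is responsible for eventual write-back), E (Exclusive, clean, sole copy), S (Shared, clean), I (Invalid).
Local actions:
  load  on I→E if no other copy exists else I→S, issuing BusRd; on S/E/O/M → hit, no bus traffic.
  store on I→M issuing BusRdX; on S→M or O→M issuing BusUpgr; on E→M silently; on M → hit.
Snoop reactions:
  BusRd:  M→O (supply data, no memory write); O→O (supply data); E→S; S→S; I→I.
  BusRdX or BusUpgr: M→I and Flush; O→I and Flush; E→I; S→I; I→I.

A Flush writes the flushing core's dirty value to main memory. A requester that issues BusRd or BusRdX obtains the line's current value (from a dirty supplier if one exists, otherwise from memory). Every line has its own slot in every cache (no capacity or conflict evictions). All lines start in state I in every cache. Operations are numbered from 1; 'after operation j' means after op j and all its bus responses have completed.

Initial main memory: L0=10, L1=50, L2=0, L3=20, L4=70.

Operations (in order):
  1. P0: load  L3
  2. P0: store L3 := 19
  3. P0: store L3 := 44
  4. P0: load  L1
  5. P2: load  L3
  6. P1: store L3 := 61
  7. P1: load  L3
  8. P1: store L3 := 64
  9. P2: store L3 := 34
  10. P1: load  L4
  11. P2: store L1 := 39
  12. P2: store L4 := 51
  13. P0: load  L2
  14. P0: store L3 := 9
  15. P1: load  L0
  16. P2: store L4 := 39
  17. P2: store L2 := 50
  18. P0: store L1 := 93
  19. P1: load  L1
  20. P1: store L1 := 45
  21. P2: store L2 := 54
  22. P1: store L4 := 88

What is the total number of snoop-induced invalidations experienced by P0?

invalidations = 4

[1] P0: load  L3 | P0:E(20), P1:I, P2:I | bus: BusRd
[2] P0: store L3 := 19 | P0:M(19), P1:I, P2:I | bus: none
[3] P0: store L3 := 44 | P0:M(44), P1:I, P2:I | bus: none
[4] P0: load  L1 | P0:E(50), P1:I, P2:I | bus: BusRd
[5] P2: load  L3 | P0:O(44), P1:I, P2:S(44) | bus: BusRd
[6] P1: store L3 := 61 | P0:I, P1:M(61), P2:I | bus: BusRdX,Flush
[7] P1: load  L3 | P0:I, P1:M(61), P2:I | bus: none
[8] P1: store L3 := 64 | P0:I, P1:M(64), P2:I | bus: none
[9] P2: store L3 := 34 | P0:I, P1:I, P2:M(34) | bus: BusRdX,Flush
[10] P1: load  L4 | P0:I, P1:E(70), P2:I | bus: BusRd
[11] P2: store L1 := 39 | P0:I, P1:I, P2:M(39) | bus: BusRdX
[12] P2: store L4 := 51 | P0:I, P1:I, P2:M(51) | bus: BusRdX
[13] P0: load  L2 | P0:E(0), P1:I, P2:I | bus: BusRd
[14] P0: store L3 := 9 | P0:M(9), P1:I, P2:I | bus: BusRdX,Flush
[15] P1: load  L0 | P0:I, P1:E(10), P2:I | bus: BusRd
[16] P2: store L4 := 39 | P0:I, P1:I, P2:M(39) | bus: none
[17] P2: store L2 := 50 | P0:I, P1:I, P2:M(50) | bus: BusRdX
[18] P0: store L1 := 93 | P0:M(93), P1:I, P2:I | bus: BusRdX,Flush
[19] P1: load  L1 | P0:O(93), P1:S(93), P2:I | bus: BusRd
[20] P1: store L1 := 45 | P0:I, P1:M(45), P2:I | bus: BusUpgr,Flush
[21] P2: store L2 := 54 | P0:I, P1:I, P2:M(54) | bus: none
[22] P1: store L4 := 88 | P0:I, P1:M(88), P2:I | bus: BusRdX,Flush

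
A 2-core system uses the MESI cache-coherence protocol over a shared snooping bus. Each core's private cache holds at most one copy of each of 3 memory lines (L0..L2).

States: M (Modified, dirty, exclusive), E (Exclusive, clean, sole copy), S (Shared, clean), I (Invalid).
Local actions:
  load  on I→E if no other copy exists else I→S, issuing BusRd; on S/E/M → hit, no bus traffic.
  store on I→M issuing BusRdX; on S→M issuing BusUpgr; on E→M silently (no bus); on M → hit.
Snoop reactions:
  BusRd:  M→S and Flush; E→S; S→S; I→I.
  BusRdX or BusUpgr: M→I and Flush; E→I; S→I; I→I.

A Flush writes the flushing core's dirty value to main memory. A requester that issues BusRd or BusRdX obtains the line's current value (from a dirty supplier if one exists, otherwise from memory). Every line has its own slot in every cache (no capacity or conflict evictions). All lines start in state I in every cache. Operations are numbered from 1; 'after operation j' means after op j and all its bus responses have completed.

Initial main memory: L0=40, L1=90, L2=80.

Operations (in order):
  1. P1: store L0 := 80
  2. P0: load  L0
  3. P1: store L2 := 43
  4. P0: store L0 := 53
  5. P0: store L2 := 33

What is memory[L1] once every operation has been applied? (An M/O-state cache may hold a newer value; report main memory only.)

memory[L1] = 90

  op1 P1: store L0 := 80 → I/M on L0; bus BusRdX; mem=40
  op2 P0: load  L0 → S/S on L0; bus BusRd Flush; mem=80
  op3 P1: store L2 := 43 → I/M on L2; bus BusRdX; mem=80
  op4 P0: store L0 := 53 → M/I on L0; bus BusUpgr; mem=80
  op5 P0: store L2 := 33 → M/I on L2; bus BusRdX Flush; mem=43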